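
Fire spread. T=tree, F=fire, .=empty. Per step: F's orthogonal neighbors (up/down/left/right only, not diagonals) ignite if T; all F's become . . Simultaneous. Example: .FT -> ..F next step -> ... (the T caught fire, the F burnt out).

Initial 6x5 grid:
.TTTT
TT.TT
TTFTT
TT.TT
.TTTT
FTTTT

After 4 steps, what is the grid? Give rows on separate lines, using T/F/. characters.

Step 1: 3 trees catch fire, 2 burn out
  .TTTT
  TT.TT
  TF.FT
  TT.TT
  .TTTT
  .FTTT
Step 2: 8 trees catch fire, 3 burn out
  .TTTT
  TF.FT
  F...F
  TF.FT
  .FTTT
  ..FTT
Step 3: 9 trees catch fire, 8 burn out
  .FTFT
  F...F
  .....
  F...F
  ..FFT
  ...FT
Step 4: 4 trees catch fire, 9 burn out
  ..F.F
  .....
  .....
  .....
  ....F
  ....F

..F.F
.....
.....
.....
....F
....F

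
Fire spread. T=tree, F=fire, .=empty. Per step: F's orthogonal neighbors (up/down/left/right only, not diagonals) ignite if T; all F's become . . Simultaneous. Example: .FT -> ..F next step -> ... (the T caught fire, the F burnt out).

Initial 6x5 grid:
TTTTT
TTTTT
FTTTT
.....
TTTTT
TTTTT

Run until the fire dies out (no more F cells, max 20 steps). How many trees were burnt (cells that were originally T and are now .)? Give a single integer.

Step 1: +2 fires, +1 burnt (F count now 2)
Step 2: +3 fires, +2 burnt (F count now 3)
Step 3: +3 fires, +3 burnt (F count now 3)
Step 4: +3 fires, +3 burnt (F count now 3)
Step 5: +2 fires, +3 burnt (F count now 2)
Step 6: +1 fires, +2 burnt (F count now 1)
Step 7: +0 fires, +1 burnt (F count now 0)
Fire out after step 7
Initially T: 24, now '.': 20
Total burnt (originally-T cells now '.'): 14

Answer: 14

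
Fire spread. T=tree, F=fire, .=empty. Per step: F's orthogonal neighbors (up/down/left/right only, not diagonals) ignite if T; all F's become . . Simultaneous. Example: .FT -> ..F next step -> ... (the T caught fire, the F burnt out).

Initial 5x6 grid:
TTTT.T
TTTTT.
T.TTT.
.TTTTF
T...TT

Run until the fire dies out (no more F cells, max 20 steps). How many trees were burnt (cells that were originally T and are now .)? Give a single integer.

Step 1: +2 fires, +1 burnt (F count now 2)
Step 2: +3 fires, +2 burnt (F count now 3)
Step 3: +3 fires, +3 burnt (F count now 3)
Step 4: +3 fires, +3 burnt (F count now 3)
Step 5: +2 fires, +3 burnt (F count now 2)
Step 6: +2 fires, +2 burnt (F count now 2)
Step 7: +2 fires, +2 burnt (F count now 2)
Step 8: +2 fires, +2 burnt (F count now 2)
Step 9: +0 fires, +2 burnt (F count now 0)
Fire out after step 9
Initially T: 21, now '.': 28
Total burnt (originally-T cells now '.'): 19

Answer: 19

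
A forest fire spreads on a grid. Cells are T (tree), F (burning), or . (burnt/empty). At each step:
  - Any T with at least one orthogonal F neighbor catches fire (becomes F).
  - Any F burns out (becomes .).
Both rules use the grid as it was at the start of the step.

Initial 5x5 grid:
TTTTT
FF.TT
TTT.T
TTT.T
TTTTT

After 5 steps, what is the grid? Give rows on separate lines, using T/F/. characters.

Step 1: 4 trees catch fire, 2 burn out
  FFTTT
  ...TT
  FFT.T
  TTT.T
  TTTTT
Step 2: 4 trees catch fire, 4 burn out
  ..FTT
  ...TT
  ..F.T
  FFT.T
  TTTTT
Step 3: 4 trees catch fire, 4 burn out
  ...FT
  ...TT
  ....T
  ..F.T
  FFTTT
Step 4: 3 trees catch fire, 4 burn out
  ....F
  ...FT
  ....T
  ....T
  ..FTT
Step 5: 2 trees catch fire, 3 burn out
  .....
  ....F
  ....T
  ....T
  ...FT

.....
....F
....T
....T
...FT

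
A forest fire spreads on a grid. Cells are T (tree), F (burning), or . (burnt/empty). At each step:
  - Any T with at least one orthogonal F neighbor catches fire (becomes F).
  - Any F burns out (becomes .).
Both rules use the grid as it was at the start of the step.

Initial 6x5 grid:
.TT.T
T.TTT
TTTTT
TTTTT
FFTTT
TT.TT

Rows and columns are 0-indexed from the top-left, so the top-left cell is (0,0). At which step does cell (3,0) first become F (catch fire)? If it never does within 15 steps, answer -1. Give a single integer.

Step 1: cell (3,0)='F' (+5 fires, +2 burnt)
  -> target ignites at step 1
Step 2: cell (3,0)='.' (+4 fires, +5 burnt)
Step 3: cell (3,0)='.' (+5 fires, +4 burnt)
Step 4: cell (3,0)='.' (+4 fires, +5 burnt)
Step 5: cell (3,0)='.' (+3 fires, +4 burnt)
Step 6: cell (3,0)='.' (+2 fires, +3 burnt)
Step 7: cell (3,0)='.' (+1 fires, +2 burnt)
Step 8: cell (3,0)='.' (+0 fires, +1 burnt)
  fire out at step 8

1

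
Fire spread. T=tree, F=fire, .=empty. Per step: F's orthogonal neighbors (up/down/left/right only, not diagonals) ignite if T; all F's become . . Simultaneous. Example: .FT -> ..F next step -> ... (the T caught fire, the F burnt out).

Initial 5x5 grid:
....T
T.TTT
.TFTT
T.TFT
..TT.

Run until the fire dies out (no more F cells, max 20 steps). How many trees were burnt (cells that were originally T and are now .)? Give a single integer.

Step 1: +6 fires, +2 burnt (F count now 6)
Step 2: +3 fires, +6 burnt (F count now 3)
Step 3: +1 fires, +3 burnt (F count now 1)
Step 4: +1 fires, +1 burnt (F count now 1)
Step 5: +0 fires, +1 burnt (F count now 0)
Fire out after step 5
Initially T: 13, now '.': 23
Total burnt (originally-T cells now '.'): 11

Answer: 11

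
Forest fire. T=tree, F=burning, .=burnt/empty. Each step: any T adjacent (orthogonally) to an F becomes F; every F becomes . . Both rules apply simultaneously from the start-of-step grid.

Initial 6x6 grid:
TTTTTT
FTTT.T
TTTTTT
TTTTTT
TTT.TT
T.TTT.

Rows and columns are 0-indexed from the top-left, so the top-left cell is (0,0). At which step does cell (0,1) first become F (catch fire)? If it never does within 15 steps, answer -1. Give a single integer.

Step 1: cell (0,1)='T' (+3 fires, +1 burnt)
Step 2: cell (0,1)='F' (+4 fires, +3 burnt)
  -> target ignites at step 2
Step 3: cell (0,1)='.' (+5 fires, +4 burnt)
Step 4: cell (0,1)='.' (+5 fires, +5 burnt)
Step 5: cell (0,1)='.' (+4 fires, +5 burnt)
Step 6: cell (0,1)='.' (+4 fires, +4 burnt)
Step 7: cell (0,1)='.' (+4 fires, +4 burnt)
Step 8: cell (0,1)='.' (+2 fires, +4 burnt)
Step 9: cell (0,1)='.' (+0 fires, +2 burnt)
  fire out at step 9

2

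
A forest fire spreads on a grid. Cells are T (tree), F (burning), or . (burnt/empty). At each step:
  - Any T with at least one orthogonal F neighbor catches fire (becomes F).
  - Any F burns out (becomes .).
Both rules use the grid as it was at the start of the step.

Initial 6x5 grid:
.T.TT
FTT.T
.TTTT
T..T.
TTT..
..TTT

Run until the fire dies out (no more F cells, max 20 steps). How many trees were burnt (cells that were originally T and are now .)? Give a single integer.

Answer: 11

Derivation:
Step 1: +1 fires, +1 burnt (F count now 1)
Step 2: +3 fires, +1 burnt (F count now 3)
Step 3: +1 fires, +3 burnt (F count now 1)
Step 4: +1 fires, +1 burnt (F count now 1)
Step 5: +2 fires, +1 burnt (F count now 2)
Step 6: +1 fires, +2 burnt (F count now 1)
Step 7: +1 fires, +1 burnt (F count now 1)
Step 8: +1 fires, +1 burnt (F count now 1)
Step 9: +0 fires, +1 burnt (F count now 0)
Fire out after step 9
Initially T: 18, now '.': 23
Total burnt (originally-T cells now '.'): 11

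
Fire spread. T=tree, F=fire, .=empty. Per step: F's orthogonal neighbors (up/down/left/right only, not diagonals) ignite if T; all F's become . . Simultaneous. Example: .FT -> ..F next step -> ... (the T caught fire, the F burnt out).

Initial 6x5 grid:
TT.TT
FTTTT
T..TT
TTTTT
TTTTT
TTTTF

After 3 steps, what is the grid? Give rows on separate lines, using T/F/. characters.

Step 1: 5 trees catch fire, 2 burn out
  FT.TT
  .FTTT
  F..TT
  TTTTT
  TTTTF
  TTTF.
Step 2: 6 trees catch fire, 5 burn out
  .F.TT
  ..FTT
  ...TT
  FTTTF
  TTTF.
  TTF..
Step 3: 7 trees catch fire, 6 burn out
  ...TT
  ...FT
  ...TF
  .FTF.
  FTF..
  TF...

...TT
...FT
...TF
.FTF.
FTF..
TF...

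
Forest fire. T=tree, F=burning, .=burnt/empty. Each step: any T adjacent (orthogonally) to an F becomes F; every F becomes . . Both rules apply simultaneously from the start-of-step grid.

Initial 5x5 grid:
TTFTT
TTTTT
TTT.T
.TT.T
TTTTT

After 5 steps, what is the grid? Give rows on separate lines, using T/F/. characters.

Step 1: 3 trees catch fire, 1 burn out
  TF.FT
  TTFTT
  TTT.T
  .TT.T
  TTTTT
Step 2: 5 trees catch fire, 3 burn out
  F...F
  TF.FT
  TTF.T
  .TT.T
  TTTTT
Step 3: 4 trees catch fire, 5 burn out
  .....
  F...F
  TF..T
  .TF.T
  TTTTT
Step 4: 4 trees catch fire, 4 burn out
  .....
  .....
  F...F
  .F..T
  TTFTT
Step 5: 3 trees catch fire, 4 burn out
  .....
  .....
  .....
  ....F
  TF.FT

.....
.....
.....
....F
TF.FT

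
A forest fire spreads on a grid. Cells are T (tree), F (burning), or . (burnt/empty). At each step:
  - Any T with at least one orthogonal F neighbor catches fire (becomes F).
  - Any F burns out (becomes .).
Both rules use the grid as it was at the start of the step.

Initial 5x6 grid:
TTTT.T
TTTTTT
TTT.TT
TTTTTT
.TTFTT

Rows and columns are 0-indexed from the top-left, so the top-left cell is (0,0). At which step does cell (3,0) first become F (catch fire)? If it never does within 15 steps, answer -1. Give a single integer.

Step 1: cell (3,0)='T' (+3 fires, +1 burnt)
Step 2: cell (3,0)='T' (+4 fires, +3 burnt)
Step 3: cell (3,0)='T' (+4 fires, +4 burnt)
Step 4: cell (3,0)='F' (+5 fires, +4 burnt)
  -> target ignites at step 4
Step 5: cell (3,0)='.' (+5 fires, +5 burnt)
Step 6: cell (3,0)='.' (+4 fires, +5 burnt)
Step 7: cell (3,0)='.' (+1 fires, +4 burnt)
Step 8: cell (3,0)='.' (+0 fires, +1 burnt)
  fire out at step 8

4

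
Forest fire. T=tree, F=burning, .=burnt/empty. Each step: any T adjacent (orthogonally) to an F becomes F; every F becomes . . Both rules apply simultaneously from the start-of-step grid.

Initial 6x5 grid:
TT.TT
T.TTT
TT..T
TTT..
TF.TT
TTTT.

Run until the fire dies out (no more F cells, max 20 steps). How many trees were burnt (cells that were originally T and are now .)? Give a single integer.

Step 1: +3 fires, +1 burnt (F count now 3)
Step 2: +5 fires, +3 burnt (F count now 5)
Step 3: +2 fires, +5 burnt (F count now 2)
Step 4: +2 fires, +2 burnt (F count now 2)
Step 5: +2 fires, +2 burnt (F count now 2)
Step 6: +1 fires, +2 burnt (F count now 1)
Step 7: +0 fires, +1 burnt (F count now 0)
Fire out after step 7
Initially T: 21, now '.': 24
Total burnt (originally-T cells now '.'): 15

Answer: 15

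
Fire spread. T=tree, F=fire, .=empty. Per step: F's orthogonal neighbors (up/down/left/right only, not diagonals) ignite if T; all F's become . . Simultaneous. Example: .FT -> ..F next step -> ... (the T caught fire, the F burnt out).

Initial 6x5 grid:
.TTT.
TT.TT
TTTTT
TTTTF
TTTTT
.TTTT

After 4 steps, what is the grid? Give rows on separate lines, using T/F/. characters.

Step 1: 3 trees catch fire, 1 burn out
  .TTT.
  TT.TT
  TTTTF
  TTTF.
  TTTTF
  .TTTT
Step 2: 5 trees catch fire, 3 burn out
  .TTT.
  TT.TF
  TTTF.
  TTF..
  TTTF.
  .TTTF
Step 3: 5 trees catch fire, 5 burn out
  .TTT.
  TT.F.
  TTF..
  TF...
  TTF..
  .TTF.
Step 4: 5 trees catch fire, 5 burn out
  .TTF.
  TT...
  TF...
  F....
  TF...
  .TF..

.TTF.
TT...
TF...
F....
TF...
.TF..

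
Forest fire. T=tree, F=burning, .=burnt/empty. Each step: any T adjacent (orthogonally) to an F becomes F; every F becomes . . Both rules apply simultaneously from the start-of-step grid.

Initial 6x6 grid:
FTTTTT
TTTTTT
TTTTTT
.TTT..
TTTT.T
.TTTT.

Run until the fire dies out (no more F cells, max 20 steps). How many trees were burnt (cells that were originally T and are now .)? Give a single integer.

Answer: 28

Derivation:
Step 1: +2 fires, +1 burnt (F count now 2)
Step 2: +3 fires, +2 burnt (F count now 3)
Step 3: +3 fires, +3 burnt (F count now 3)
Step 4: +4 fires, +3 burnt (F count now 4)
Step 5: +5 fires, +4 burnt (F count now 5)
Step 6: +6 fires, +5 burnt (F count now 6)
Step 7: +3 fires, +6 burnt (F count now 3)
Step 8: +1 fires, +3 burnt (F count now 1)
Step 9: +1 fires, +1 burnt (F count now 1)
Step 10: +0 fires, +1 burnt (F count now 0)
Fire out after step 10
Initially T: 29, now '.': 35
Total burnt (originally-T cells now '.'): 28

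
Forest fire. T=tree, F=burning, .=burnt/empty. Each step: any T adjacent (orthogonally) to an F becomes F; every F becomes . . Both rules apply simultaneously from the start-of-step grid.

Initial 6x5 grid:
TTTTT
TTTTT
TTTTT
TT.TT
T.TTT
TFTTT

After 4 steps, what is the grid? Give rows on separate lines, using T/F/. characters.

Step 1: 2 trees catch fire, 1 burn out
  TTTTT
  TTTTT
  TTTTT
  TT.TT
  T.TTT
  F.FTT
Step 2: 3 trees catch fire, 2 burn out
  TTTTT
  TTTTT
  TTTTT
  TT.TT
  F.FTT
  ...FT
Step 3: 3 trees catch fire, 3 burn out
  TTTTT
  TTTTT
  TTTTT
  FT.TT
  ...FT
  ....F
Step 4: 4 trees catch fire, 3 burn out
  TTTTT
  TTTTT
  FTTTT
  .F.FT
  ....F
  .....

TTTTT
TTTTT
FTTTT
.F.FT
....F
.....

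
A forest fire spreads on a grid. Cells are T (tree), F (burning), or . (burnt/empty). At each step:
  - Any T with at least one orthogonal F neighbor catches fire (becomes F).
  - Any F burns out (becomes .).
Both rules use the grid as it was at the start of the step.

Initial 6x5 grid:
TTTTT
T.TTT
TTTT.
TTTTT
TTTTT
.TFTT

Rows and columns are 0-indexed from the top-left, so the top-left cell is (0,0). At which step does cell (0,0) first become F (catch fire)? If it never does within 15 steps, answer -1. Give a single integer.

Step 1: cell (0,0)='T' (+3 fires, +1 burnt)
Step 2: cell (0,0)='T' (+4 fires, +3 burnt)
Step 3: cell (0,0)='T' (+5 fires, +4 burnt)
Step 4: cell (0,0)='T' (+5 fires, +5 burnt)
Step 5: cell (0,0)='T' (+3 fires, +5 burnt)
Step 6: cell (0,0)='T' (+4 fires, +3 burnt)
Step 7: cell (0,0)='F' (+2 fires, +4 burnt)
  -> target ignites at step 7
Step 8: cell (0,0)='.' (+0 fires, +2 burnt)
  fire out at step 8

7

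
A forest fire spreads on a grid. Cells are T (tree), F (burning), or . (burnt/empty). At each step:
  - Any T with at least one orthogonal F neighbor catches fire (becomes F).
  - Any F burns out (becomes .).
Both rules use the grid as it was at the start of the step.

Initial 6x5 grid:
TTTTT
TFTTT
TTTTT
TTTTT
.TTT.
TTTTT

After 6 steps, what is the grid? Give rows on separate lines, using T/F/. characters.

Step 1: 4 trees catch fire, 1 burn out
  TFTTT
  F.FTT
  TFTTT
  TTTTT
  .TTT.
  TTTTT
Step 2: 6 trees catch fire, 4 burn out
  F.FTT
  ...FT
  F.FTT
  TFTTT
  .TTT.
  TTTTT
Step 3: 6 trees catch fire, 6 burn out
  ...FT
  ....F
  ...FT
  F.FTT
  .FTT.
  TTTTT
Step 4: 5 trees catch fire, 6 burn out
  ....F
  .....
  ....F
  ...FT
  ..FT.
  TFTTT
Step 5: 4 trees catch fire, 5 burn out
  .....
  .....
  .....
  ....F
  ...F.
  F.FTT
Step 6: 1 trees catch fire, 4 burn out
  .....
  .....
  .....
  .....
  .....
  ...FT

.....
.....
.....
.....
.....
...FT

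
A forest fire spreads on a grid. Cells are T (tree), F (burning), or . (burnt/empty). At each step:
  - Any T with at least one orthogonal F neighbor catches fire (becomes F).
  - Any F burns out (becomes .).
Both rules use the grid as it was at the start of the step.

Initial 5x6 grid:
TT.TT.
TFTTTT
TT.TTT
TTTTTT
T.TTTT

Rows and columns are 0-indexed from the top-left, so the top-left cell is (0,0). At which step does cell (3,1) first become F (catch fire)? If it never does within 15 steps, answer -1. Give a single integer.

Step 1: cell (3,1)='T' (+4 fires, +1 burnt)
Step 2: cell (3,1)='F' (+4 fires, +4 burnt)
  -> target ignites at step 2
Step 3: cell (3,1)='.' (+5 fires, +4 burnt)
Step 4: cell (3,1)='.' (+6 fires, +5 burnt)
Step 5: cell (3,1)='.' (+3 fires, +6 burnt)
Step 6: cell (3,1)='.' (+2 fires, +3 burnt)
Step 7: cell (3,1)='.' (+1 fires, +2 burnt)
Step 8: cell (3,1)='.' (+0 fires, +1 burnt)
  fire out at step 8

2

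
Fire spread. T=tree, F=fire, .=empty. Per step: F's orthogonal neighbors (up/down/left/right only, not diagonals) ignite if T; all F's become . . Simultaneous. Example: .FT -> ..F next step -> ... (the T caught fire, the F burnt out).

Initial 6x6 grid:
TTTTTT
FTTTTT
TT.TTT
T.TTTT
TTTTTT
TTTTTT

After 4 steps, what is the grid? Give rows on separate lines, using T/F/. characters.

Step 1: 3 trees catch fire, 1 burn out
  FTTTTT
  .FTTTT
  FT.TTT
  T.TTTT
  TTTTTT
  TTTTTT
Step 2: 4 trees catch fire, 3 burn out
  .FTTTT
  ..FTTT
  .F.TTT
  F.TTTT
  TTTTTT
  TTTTTT
Step 3: 3 trees catch fire, 4 burn out
  ..FTTT
  ...FTT
  ...TTT
  ..TTTT
  FTTTTT
  TTTTTT
Step 4: 5 trees catch fire, 3 burn out
  ...FTT
  ....FT
  ...FTT
  ..TTTT
  .FTTTT
  FTTTTT

...FTT
....FT
...FTT
..TTTT
.FTTTT
FTTTTT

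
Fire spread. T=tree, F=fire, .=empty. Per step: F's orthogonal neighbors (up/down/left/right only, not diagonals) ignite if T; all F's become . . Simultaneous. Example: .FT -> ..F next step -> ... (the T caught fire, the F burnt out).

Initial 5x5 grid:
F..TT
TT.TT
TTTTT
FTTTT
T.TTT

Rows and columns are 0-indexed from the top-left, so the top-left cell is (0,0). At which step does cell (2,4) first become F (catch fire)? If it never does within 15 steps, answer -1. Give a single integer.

Step 1: cell (2,4)='T' (+4 fires, +2 burnt)
Step 2: cell (2,4)='T' (+3 fires, +4 burnt)
Step 3: cell (2,4)='T' (+3 fires, +3 burnt)
Step 4: cell (2,4)='T' (+3 fires, +3 burnt)
Step 5: cell (2,4)='F' (+3 fires, +3 burnt)
  -> target ignites at step 5
Step 6: cell (2,4)='.' (+2 fires, +3 burnt)
Step 7: cell (2,4)='.' (+1 fires, +2 burnt)
Step 8: cell (2,4)='.' (+0 fires, +1 burnt)
  fire out at step 8

5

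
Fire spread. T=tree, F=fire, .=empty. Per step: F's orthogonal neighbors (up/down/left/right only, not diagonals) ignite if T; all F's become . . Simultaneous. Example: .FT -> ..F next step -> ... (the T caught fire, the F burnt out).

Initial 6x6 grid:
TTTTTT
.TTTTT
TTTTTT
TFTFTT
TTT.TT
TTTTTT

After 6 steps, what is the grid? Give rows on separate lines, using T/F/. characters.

Step 1: 6 trees catch fire, 2 burn out
  TTTTTT
  .TTTTT
  TFTFTT
  F.F.FT
  TFT.TT
  TTTTTT
Step 2: 10 trees catch fire, 6 burn out
  TTTTTT
  .FTFTT
  F.F.FT
  .....F
  F.F.FT
  TFTTTT
Step 3: 9 trees catch fire, 10 burn out
  TFTFTT
  ..F.FT
  .....F
  ......
  .....F
  F.FTFT
Step 4: 6 trees catch fire, 9 burn out
  F.F.FT
  .....F
  ......
  ......
  ......
  ...F.F
Step 5: 1 trees catch fire, 6 burn out
  .....F
  ......
  ......
  ......
  ......
  ......
Step 6: 0 trees catch fire, 1 burn out
  ......
  ......
  ......
  ......
  ......
  ......

......
......
......
......
......
......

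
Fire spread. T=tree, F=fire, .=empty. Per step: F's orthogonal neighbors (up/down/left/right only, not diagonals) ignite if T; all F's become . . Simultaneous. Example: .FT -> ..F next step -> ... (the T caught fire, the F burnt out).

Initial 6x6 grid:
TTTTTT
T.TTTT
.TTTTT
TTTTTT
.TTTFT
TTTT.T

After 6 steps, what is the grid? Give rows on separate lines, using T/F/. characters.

Step 1: 3 trees catch fire, 1 burn out
  TTTTTT
  T.TTTT
  .TTTTT
  TTTTFT
  .TTF.F
  TTTT.T
Step 2: 6 trees catch fire, 3 burn out
  TTTTTT
  T.TTTT
  .TTTFT
  TTTF.F
  .TF...
  TTTF.F
Step 3: 6 trees catch fire, 6 burn out
  TTTTTT
  T.TTFT
  .TTF.F
  TTF...
  .F....
  TTF...
Step 4: 6 trees catch fire, 6 burn out
  TTTTFT
  T.TF.F
  .TF...
  TF....
  ......
  TF....
Step 5: 6 trees catch fire, 6 burn out
  TTTF.F
  T.F...
  .F....
  F.....
  ......
  F.....
Step 6: 1 trees catch fire, 6 burn out
  TTF...
  T.....
  ......
  ......
  ......
  ......

TTF...
T.....
......
......
......
......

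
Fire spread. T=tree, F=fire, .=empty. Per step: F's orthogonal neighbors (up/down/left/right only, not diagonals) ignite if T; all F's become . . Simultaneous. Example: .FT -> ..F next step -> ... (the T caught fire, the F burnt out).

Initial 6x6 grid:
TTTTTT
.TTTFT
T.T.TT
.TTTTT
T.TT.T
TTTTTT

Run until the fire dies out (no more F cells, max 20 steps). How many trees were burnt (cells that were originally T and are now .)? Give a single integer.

Step 1: +4 fires, +1 burnt (F count now 4)
Step 2: +5 fires, +4 burnt (F count now 5)
Step 3: +5 fires, +5 burnt (F count now 5)
Step 4: +4 fires, +5 burnt (F count now 4)
Step 5: +5 fires, +4 burnt (F count now 5)
Step 6: +2 fires, +5 burnt (F count now 2)
Step 7: +1 fires, +2 burnt (F count now 1)
Step 8: +1 fires, +1 burnt (F count now 1)
Step 9: +1 fires, +1 burnt (F count now 1)
Step 10: +0 fires, +1 burnt (F count now 0)
Fire out after step 10
Initially T: 29, now '.': 35
Total burnt (originally-T cells now '.'): 28

Answer: 28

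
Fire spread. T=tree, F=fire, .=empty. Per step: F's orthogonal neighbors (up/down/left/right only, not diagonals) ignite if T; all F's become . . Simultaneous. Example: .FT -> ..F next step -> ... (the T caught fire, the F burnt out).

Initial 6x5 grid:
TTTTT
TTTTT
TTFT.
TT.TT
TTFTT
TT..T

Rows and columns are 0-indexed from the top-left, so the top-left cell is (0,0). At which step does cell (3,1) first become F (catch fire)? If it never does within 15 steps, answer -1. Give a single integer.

Step 1: cell (3,1)='T' (+5 fires, +2 burnt)
Step 2: cell (3,1)='F' (+9 fires, +5 burnt)
  -> target ignites at step 2
Step 3: cell (3,1)='.' (+8 fires, +9 burnt)
Step 4: cell (3,1)='.' (+2 fires, +8 burnt)
Step 5: cell (3,1)='.' (+0 fires, +2 burnt)
  fire out at step 5

2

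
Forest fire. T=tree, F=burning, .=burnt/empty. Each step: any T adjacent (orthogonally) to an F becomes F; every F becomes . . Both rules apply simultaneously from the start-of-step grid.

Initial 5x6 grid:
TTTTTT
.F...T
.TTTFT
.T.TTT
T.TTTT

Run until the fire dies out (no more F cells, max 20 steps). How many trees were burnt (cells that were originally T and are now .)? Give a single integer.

Answer: 19

Derivation:
Step 1: +5 fires, +2 burnt (F count now 5)
Step 2: +8 fires, +5 burnt (F count now 8)
Step 3: +4 fires, +8 burnt (F count now 4)
Step 4: +2 fires, +4 burnt (F count now 2)
Step 5: +0 fires, +2 burnt (F count now 0)
Fire out after step 5
Initially T: 20, now '.': 29
Total burnt (originally-T cells now '.'): 19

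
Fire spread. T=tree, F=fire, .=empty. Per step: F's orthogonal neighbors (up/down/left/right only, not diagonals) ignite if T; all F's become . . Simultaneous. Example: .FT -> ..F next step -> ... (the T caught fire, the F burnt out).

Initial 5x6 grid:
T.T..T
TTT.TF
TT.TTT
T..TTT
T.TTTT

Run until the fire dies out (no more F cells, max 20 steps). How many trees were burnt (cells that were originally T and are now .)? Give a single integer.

Step 1: +3 fires, +1 burnt (F count now 3)
Step 2: +2 fires, +3 burnt (F count now 2)
Step 3: +3 fires, +2 burnt (F count now 3)
Step 4: +2 fires, +3 burnt (F count now 2)
Step 5: +1 fires, +2 burnt (F count now 1)
Step 6: +1 fires, +1 burnt (F count now 1)
Step 7: +0 fires, +1 burnt (F count now 0)
Fire out after step 7
Initially T: 21, now '.': 21
Total burnt (originally-T cells now '.'): 12

Answer: 12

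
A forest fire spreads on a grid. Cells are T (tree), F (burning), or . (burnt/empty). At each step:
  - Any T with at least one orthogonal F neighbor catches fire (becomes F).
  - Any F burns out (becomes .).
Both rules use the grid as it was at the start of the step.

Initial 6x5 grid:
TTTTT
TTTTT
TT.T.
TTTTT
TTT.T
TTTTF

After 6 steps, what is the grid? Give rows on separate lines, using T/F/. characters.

Step 1: 2 trees catch fire, 1 burn out
  TTTTT
  TTTTT
  TT.T.
  TTTTT
  TTT.F
  TTTF.
Step 2: 2 trees catch fire, 2 burn out
  TTTTT
  TTTTT
  TT.T.
  TTTTF
  TTT..
  TTF..
Step 3: 3 trees catch fire, 2 burn out
  TTTTT
  TTTTT
  TT.T.
  TTTF.
  TTF..
  TF...
Step 4: 4 trees catch fire, 3 burn out
  TTTTT
  TTTTT
  TT.F.
  TTF..
  TF...
  F....
Step 5: 3 trees catch fire, 4 burn out
  TTTTT
  TTTFT
  TT...
  TF...
  F....
  .....
Step 6: 5 trees catch fire, 3 burn out
  TTTFT
  TTF.F
  TF...
  F....
  .....
  .....

TTTFT
TTF.F
TF...
F....
.....
.....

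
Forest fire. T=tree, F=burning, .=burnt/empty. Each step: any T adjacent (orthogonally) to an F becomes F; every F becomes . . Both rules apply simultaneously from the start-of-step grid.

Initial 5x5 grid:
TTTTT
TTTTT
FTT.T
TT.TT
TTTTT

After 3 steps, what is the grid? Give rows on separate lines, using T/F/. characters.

Step 1: 3 trees catch fire, 1 burn out
  TTTTT
  FTTTT
  .FT.T
  FT.TT
  TTTTT
Step 2: 5 trees catch fire, 3 burn out
  FTTTT
  .FTTT
  ..F.T
  .F.TT
  FTTTT
Step 3: 3 trees catch fire, 5 burn out
  .FTTT
  ..FTT
  ....T
  ...TT
  .FTTT

.FTTT
..FTT
....T
...TT
.FTTT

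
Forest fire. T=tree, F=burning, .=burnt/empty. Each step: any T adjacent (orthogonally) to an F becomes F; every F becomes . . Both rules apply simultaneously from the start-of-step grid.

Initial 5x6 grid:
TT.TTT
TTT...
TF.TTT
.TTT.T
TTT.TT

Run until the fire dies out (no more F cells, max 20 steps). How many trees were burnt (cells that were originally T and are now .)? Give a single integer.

Step 1: +3 fires, +1 burnt (F count now 3)
Step 2: +5 fires, +3 burnt (F count now 5)
Step 3: +4 fires, +5 burnt (F count now 4)
Step 4: +1 fires, +4 burnt (F count now 1)
Step 5: +1 fires, +1 burnt (F count now 1)
Step 6: +1 fires, +1 burnt (F count now 1)
Step 7: +1 fires, +1 burnt (F count now 1)
Step 8: +1 fires, +1 burnt (F count now 1)
Step 9: +1 fires, +1 burnt (F count now 1)
Step 10: +0 fires, +1 burnt (F count now 0)
Fire out after step 10
Initially T: 21, now '.': 27
Total burnt (originally-T cells now '.'): 18

Answer: 18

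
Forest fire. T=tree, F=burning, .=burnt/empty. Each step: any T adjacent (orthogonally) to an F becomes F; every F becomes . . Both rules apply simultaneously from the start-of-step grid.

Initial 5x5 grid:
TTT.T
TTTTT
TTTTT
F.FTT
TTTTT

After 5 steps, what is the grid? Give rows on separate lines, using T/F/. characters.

Step 1: 5 trees catch fire, 2 burn out
  TTT.T
  TTTTT
  FTFTT
  ...FT
  FTFTT
Step 2: 7 trees catch fire, 5 burn out
  TTT.T
  FTFTT
  .F.FT
  ....F
  .F.FT
Step 3: 6 trees catch fire, 7 burn out
  FTF.T
  .F.FT
  ....F
  .....
  ....F
Step 4: 2 trees catch fire, 6 burn out
  .F..T
  ....F
  .....
  .....
  .....
Step 5: 1 trees catch fire, 2 burn out
  ....F
  .....
  .....
  .....
  .....

....F
.....
.....
.....
.....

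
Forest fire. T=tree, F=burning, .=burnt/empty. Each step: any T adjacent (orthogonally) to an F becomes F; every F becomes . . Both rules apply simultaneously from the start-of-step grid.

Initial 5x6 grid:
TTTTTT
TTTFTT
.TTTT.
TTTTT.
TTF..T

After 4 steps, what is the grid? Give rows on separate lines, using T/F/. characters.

Step 1: 6 trees catch fire, 2 burn out
  TTTFTT
  TTF.FT
  .TTFT.
  TTFTT.
  TF...T
Step 2: 9 trees catch fire, 6 burn out
  TTF.FT
  TF...F
  .TF.F.
  TF.FT.
  F....T
Step 3: 6 trees catch fire, 9 burn out
  TF...F
  F.....
  .F....
  F...F.
  .....T
Step 4: 1 trees catch fire, 6 burn out
  F.....
  ......
  ......
  ......
  .....T

F.....
......
......
......
.....T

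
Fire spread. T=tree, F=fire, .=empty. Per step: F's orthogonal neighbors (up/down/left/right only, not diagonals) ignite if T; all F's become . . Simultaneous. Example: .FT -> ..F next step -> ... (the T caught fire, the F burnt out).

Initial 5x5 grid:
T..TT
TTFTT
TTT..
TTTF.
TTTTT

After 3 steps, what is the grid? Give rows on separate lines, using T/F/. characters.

Step 1: 5 trees catch fire, 2 burn out
  T..TT
  TF.FT
  TTF..
  TTF..
  TTTFT
Step 2: 7 trees catch fire, 5 burn out
  T..FT
  F...F
  TF...
  TF...
  TTF.F
Step 3: 5 trees catch fire, 7 burn out
  F...F
  .....
  F....
  F....
  TF...

F...F
.....
F....
F....
TF...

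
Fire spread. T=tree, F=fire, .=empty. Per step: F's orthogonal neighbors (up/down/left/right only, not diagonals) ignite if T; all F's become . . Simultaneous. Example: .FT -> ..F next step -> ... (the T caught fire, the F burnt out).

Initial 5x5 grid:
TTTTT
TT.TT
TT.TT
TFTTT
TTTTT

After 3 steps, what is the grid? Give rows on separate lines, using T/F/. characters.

Step 1: 4 trees catch fire, 1 burn out
  TTTTT
  TT.TT
  TF.TT
  F.FTT
  TFTTT
Step 2: 5 trees catch fire, 4 burn out
  TTTTT
  TF.TT
  F..TT
  ...FT
  F.FTT
Step 3: 5 trees catch fire, 5 burn out
  TFTTT
  F..TT
  ...FT
  ....F
  ...FT

TFTTT
F..TT
...FT
....F
...FT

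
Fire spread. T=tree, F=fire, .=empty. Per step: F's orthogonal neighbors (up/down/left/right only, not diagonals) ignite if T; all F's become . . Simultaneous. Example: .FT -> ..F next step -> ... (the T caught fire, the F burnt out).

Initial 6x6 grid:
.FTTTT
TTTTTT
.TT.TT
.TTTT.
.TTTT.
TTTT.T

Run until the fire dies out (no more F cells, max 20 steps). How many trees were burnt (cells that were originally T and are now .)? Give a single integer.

Step 1: +2 fires, +1 burnt (F count now 2)
Step 2: +4 fires, +2 burnt (F count now 4)
Step 3: +4 fires, +4 burnt (F count now 4)
Step 4: +4 fires, +4 burnt (F count now 4)
Step 5: +5 fires, +4 burnt (F count now 5)
Step 6: +5 fires, +5 burnt (F count now 5)
Step 7: +2 fires, +5 burnt (F count now 2)
Step 8: +0 fires, +2 burnt (F count now 0)
Fire out after step 8
Initially T: 27, now '.': 35
Total burnt (originally-T cells now '.'): 26

Answer: 26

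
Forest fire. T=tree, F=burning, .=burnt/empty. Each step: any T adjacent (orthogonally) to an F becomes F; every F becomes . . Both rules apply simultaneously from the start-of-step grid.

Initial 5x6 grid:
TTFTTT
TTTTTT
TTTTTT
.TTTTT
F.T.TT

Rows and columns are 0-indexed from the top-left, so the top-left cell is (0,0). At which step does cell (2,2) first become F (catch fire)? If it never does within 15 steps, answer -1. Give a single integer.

Step 1: cell (2,2)='T' (+3 fires, +2 burnt)
Step 2: cell (2,2)='F' (+5 fires, +3 burnt)
  -> target ignites at step 2
Step 3: cell (2,2)='.' (+6 fires, +5 burnt)
Step 4: cell (2,2)='.' (+6 fires, +6 burnt)
Step 5: cell (2,2)='.' (+2 fires, +6 burnt)
Step 6: cell (2,2)='.' (+2 fires, +2 burnt)
Step 7: cell (2,2)='.' (+1 fires, +2 burnt)
Step 8: cell (2,2)='.' (+0 fires, +1 burnt)
  fire out at step 8

2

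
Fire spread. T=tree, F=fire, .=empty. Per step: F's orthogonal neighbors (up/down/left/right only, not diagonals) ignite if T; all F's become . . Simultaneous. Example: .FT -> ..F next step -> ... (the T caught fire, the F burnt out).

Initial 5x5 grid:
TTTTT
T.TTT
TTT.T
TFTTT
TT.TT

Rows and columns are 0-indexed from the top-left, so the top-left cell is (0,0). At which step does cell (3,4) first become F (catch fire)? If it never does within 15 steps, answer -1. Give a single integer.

Step 1: cell (3,4)='T' (+4 fires, +1 burnt)
Step 2: cell (3,4)='T' (+4 fires, +4 burnt)
Step 3: cell (3,4)='F' (+4 fires, +4 burnt)
  -> target ignites at step 3
Step 4: cell (3,4)='.' (+5 fires, +4 burnt)
Step 5: cell (3,4)='.' (+3 fires, +5 burnt)
Step 6: cell (3,4)='.' (+1 fires, +3 burnt)
Step 7: cell (3,4)='.' (+0 fires, +1 burnt)
  fire out at step 7

3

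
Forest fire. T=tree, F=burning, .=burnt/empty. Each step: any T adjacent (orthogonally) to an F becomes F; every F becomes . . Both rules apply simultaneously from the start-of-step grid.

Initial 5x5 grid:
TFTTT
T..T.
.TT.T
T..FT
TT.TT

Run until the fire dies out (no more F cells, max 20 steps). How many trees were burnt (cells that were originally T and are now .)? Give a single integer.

Answer: 10

Derivation:
Step 1: +4 fires, +2 burnt (F count now 4)
Step 2: +4 fires, +4 burnt (F count now 4)
Step 3: +2 fires, +4 burnt (F count now 2)
Step 4: +0 fires, +2 burnt (F count now 0)
Fire out after step 4
Initially T: 15, now '.': 20
Total burnt (originally-T cells now '.'): 10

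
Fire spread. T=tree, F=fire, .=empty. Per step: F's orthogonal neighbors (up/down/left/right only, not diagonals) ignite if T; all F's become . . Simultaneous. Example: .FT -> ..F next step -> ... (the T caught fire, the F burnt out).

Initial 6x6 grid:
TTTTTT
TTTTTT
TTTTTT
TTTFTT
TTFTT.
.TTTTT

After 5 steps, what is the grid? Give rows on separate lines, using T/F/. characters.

Step 1: 6 trees catch fire, 2 burn out
  TTTTTT
  TTTTTT
  TTTFTT
  TTF.FT
  TF.FT.
  .TFTTT
Step 2: 9 trees catch fire, 6 burn out
  TTTTTT
  TTTFTT
  TTF.FT
  TF...F
  F...F.
  .F.FTT
Step 3: 7 trees catch fire, 9 burn out
  TTTFTT
  TTF.FT
  TF...F
  F.....
  ......
  ....FT
Step 4: 6 trees catch fire, 7 burn out
  TTF.FT
  TF...F
  F.....
  ......
  ......
  .....F
Step 5: 3 trees catch fire, 6 burn out
  TF...F
  F.....
  ......
  ......
  ......
  ......

TF...F
F.....
......
......
......
......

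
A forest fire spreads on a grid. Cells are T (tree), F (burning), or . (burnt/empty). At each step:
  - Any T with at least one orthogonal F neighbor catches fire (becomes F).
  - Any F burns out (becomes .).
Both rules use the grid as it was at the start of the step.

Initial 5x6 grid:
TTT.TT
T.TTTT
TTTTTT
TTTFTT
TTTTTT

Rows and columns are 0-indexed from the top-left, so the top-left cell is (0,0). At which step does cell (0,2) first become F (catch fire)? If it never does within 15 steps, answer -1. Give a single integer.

Step 1: cell (0,2)='T' (+4 fires, +1 burnt)
Step 2: cell (0,2)='T' (+7 fires, +4 burnt)
Step 3: cell (0,2)='T' (+7 fires, +7 burnt)
Step 4: cell (0,2)='F' (+5 fires, +7 burnt)
  -> target ignites at step 4
Step 5: cell (0,2)='.' (+3 fires, +5 burnt)
Step 6: cell (0,2)='.' (+1 fires, +3 burnt)
Step 7: cell (0,2)='.' (+0 fires, +1 burnt)
  fire out at step 7

4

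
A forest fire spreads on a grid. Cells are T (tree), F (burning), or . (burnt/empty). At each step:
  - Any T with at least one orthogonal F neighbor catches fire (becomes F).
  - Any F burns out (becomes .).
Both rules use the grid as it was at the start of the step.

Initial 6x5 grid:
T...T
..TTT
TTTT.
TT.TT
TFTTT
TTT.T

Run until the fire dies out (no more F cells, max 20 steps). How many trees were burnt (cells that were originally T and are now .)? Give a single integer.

Step 1: +4 fires, +1 burnt (F count now 4)
Step 2: +5 fires, +4 burnt (F count now 5)
Step 3: +4 fires, +5 burnt (F count now 4)
Step 4: +4 fires, +4 burnt (F count now 4)
Step 5: +1 fires, +4 burnt (F count now 1)
Step 6: +1 fires, +1 burnt (F count now 1)
Step 7: +1 fires, +1 burnt (F count now 1)
Step 8: +0 fires, +1 burnt (F count now 0)
Fire out after step 8
Initially T: 21, now '.': 29
Total burnt (originally-T cells now '.'): 20

Answer: 20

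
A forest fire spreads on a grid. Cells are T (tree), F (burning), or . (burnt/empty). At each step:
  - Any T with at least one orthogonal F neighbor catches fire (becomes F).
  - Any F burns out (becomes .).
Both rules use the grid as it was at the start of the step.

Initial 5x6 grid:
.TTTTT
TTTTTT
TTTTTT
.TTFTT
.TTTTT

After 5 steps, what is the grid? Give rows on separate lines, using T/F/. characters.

Step 1: 4 trees catch fire, 1 burn out
  .TTTTT
  TTTTTT
  TTTFTT
  .TF.FT
  .TTFTT
Step 2: 7 trees catch fire, 4 burn out
  .TTTTT
  TTTFTT
  TTF.FT
  .F...F
  .TF.FT
Step 3: 7 trees catch fire, 7 burn out
  .TTFTT
  TTF.FT
  TF...F
  ......
  .F...F
Step 4: 5 trees catch fire, 7 burn out
  .TF.FT
  TF...F
  F.....
  ......
  ......
Step 5: 3 trees catch fire, 5 burn out
  .F...F
  F.....
  ......
  ......
  ......

.F...F
F.....
......
......
......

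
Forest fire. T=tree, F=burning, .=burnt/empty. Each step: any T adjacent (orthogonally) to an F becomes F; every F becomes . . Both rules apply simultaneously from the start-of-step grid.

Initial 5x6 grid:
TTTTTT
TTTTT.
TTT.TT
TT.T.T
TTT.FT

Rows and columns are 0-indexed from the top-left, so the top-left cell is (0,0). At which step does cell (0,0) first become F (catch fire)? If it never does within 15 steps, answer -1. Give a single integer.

Step 1: cell (0,0)='T' (+1 fires, +1 burnt)
Step 2: cell (0,0)='T' (+1 fires, +1 burnt)
Step 3: cell (0,0)='T' (+1 fires, +1 burnt)
Step 4: cell (0,0)='T' (+1 fires, +1 burnt)
Step 5: cell (0,0)='T' (+1 fires, +1 burnt)
Step 6: cell (0,0)='T' (+2 fires, +1 burnt)
Step 7: cell (0,0)='T' (+3 fires, +2 burnt)
Step 8: cell (0,0)='T' (+3 fires, +3 burnt)
Step 9: cell (0,0)='T' (+3 fires, +3 burnt)
Step 10: cell (0,0)='F' (+3 fires, +3 burnt)
  -> target ignites at step 10
Step 11: cell (0,0)='.' (+2 fires, +3 burnt)
Step 12: cell (0,0)='.' (+2 fires, +2 burnt)
Step 13: cell (0,0)='.' (+0 fires, +2 burnt)
  fire out at step 13

10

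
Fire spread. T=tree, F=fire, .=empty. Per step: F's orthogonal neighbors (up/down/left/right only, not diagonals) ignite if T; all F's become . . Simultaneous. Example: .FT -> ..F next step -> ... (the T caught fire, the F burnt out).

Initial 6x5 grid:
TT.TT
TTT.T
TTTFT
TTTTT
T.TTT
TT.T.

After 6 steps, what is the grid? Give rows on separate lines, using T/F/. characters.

Step 1: 3 trees catch fire, 1 burn out
  TT.TT
  TTT.T
  TTF.F
  TTTFT
  T.TTT
  TT.T.
Step 2: 6 trees catch fire, 3 burn out
  TT.TT
  TTF.F
  TF...
  TTF.F
  T.TFT
  TT.T.
Step 3: 7 trees catch fire, 6 burn out
  TT.TF
  TF...
  F....
  TF...
  T.F.F
  TT.F.
Step 4: 4 trees catch fire, 7 burn out
  TF.F.
  F....
  .....
  F....
  T....
  TT...
Step 5: 2 trees catch fire, 4 burn out
  F....
  .....
  .....
  .....
  F....
  TT...
Step 6: 1 trees catch fire, 2 burn out
  .....
  .....
  .....
  .....
  .....
  FT...

.....
.....
.....
.....
.....
FT...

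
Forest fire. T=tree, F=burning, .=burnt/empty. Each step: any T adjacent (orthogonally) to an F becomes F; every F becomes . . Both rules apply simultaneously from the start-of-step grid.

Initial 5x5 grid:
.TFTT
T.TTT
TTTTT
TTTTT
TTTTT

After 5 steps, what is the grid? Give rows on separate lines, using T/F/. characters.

Step 1: 3 trees catch fire, 1 burn out
  .F.FT
  T.FTT
  TTTTT
  TTTTT
  TTTTT
Step 2: 3 trees catch fire, 3 burn out
  ....F
  T..FT
  TTFTT
  TTTTT
  TTTTT
Step 3: 4 trees catch fire, 3 burn out
  .....
  T...F
  TF.FT
  TTFTT
  TTTTT
Step 4: 5 trees catch fire, 4 burn out
  .....
  T....
  F...F
  TF.FT
  TTFTT
Step 5: 5 trees catch fire, 5 burn out
  .....
  F....
  .....
  F...F
  TF.FT

.....
F....
.....
F...F
TF.FT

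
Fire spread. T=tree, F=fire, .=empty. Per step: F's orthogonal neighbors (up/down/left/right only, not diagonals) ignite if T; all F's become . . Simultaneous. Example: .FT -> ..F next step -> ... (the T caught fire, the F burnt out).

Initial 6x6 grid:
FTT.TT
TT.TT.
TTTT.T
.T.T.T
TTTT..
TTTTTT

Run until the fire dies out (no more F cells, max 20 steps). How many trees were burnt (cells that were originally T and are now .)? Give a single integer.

Answer: 24

Derivation:
Step 1: +2 fires, +1 burnt (F count now 2)
Step 2: +3 fires, +2 burnt (F count now 3)
Step 3: +1 fires, +3 burnt (F count now 1)
Step 4: +2 fires, +1 burnt (F count now 2)
Step 5: +2 fires, +2 burnt (F count now 2)
Step 6: +5 fires, +2 burnt (F count now 5)
Step 7: +4 fires, +5 burnt (F count now 4)
Step 8: +2 fires, +4 burnt (F count now 2)
Step 9: +2 fires, +2 burnt (F count now 2)
Step 10: +1 fires, +2 burnt (F count now 1)
Step 11: +0 fires, +1 burnt (F count now 0)
Fire out after step 11
Initially T: 26, now '.': 34
Total burnt (originally-T cells now '.'): 24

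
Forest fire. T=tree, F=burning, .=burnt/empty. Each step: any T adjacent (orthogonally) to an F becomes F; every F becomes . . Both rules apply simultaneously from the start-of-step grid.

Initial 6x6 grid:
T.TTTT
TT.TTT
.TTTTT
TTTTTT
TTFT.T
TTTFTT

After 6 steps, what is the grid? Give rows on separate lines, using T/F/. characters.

Step 1: 5 trees catch fire, 2 burn out
  T.TTTT
  TT.TTT
  .TTTTT
  TTFTTT
  TF.F.T
  TTF.FT
Step 2: 6 trees catch fire, 5 burn out
  T.TTTT
  TT.TTT
  .TFTTT
  TF.FTT
  F....T
  TF...F
Step 3: 6 trees catch fire, 6 burn out
  T.TTTT
  TT.TTT
  .F.FTT
  F...FT
  .....F
  F.....
Step 4: 4 trees catch fire, 6 burn out
  T.TTTT
  TF.FTT
  ....FT
  .....F
  ......
  ......
Step 5: 4 trees catch fire, 4 burn out
  T.TFTT
  F...FT
  .....F
  ......
  ......
  ......
Step 6: 4 trees catch fire, 4 burn out
  F.F.FT
  .....F
  ......
  ......
  ......
  ......

F.F.FT
.....F
......
......
......
......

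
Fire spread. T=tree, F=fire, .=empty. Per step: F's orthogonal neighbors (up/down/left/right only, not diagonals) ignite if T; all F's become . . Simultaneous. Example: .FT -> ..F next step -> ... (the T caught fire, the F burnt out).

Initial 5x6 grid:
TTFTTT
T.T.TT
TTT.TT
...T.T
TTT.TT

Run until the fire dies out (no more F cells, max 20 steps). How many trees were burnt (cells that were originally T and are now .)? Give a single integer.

Answer: 17

Derivation:
Step 1: +3 fires, +1 burnt (F count now 3)
Step 2: +3 fires, +3 burnt (F count now 3)
Step 3: +4 fires, +3 burnt (F count now 4)
Step 4: +3 fires, +4 burnt (F count now 3)
Step 5: +1 fires, +3 burnt (F count now 1)
Step 6: +1 fires, +1 burnt (F count now 1)
Step 7: +1 fires, +1 burnt (F count now 1)
Step 8: +1 fires, +1 burnt (F count now 1)
Step 9: +0 fires, +1 burnt (F count now 0)
Fire out after step 9
Initially T: 21, now '.': 26
Total burnt (originally-T cells now '.'): 17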